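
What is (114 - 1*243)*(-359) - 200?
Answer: 46111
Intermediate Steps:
(114 - 1*243)*(-359) - 200 = (114 - 243)*(-359) - 200 = -129*(-359) - 200 = 46311 - 200 = 46111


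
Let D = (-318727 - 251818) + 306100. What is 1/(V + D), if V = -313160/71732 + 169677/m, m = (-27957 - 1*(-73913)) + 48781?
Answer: -566306207/149758302957478 ≈ -3.7815e-6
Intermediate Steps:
m = 94737 (m = (-27957 + 73913) + 48781 = 45956 + 48781 = 94737)
V = -1458047363/566306207 (V = -313160/71732 + 169677/94737 = -313160*1/71732 + 169677*(1/94737) = -78290/17933 + 56559/31579 = -1458047363/566306207 ≈ -2.5747)
D = -264445 (D = -570545 + 306100 = -264445)
1/(V + D) = 1/(-1458047363/566306207 - 264445) = 1/(-149758302957478/566306207) = -566306207/149758302957478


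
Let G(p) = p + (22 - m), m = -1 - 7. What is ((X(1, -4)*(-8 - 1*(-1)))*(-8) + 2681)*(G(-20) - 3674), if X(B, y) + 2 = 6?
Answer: -10643920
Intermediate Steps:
X(B, y) = 4 (X(B, y) = -2 + 6 = 4)
m = -8
G(p) = 30 + p (G(p) = p + (22 - 1*(-8)) = p + (22 + 8) = p + 30 = 30 + p)
((X(1, -4)*(-8 - 1*(-1)))*(-8) + 2681)*(G(-20) - 3674) = ((4*(-8 - 1*(-1)))*(-8) + 2681)*((30 - 20) - 3674) = ((4*(-8 + 1))*(-8) + 2681)*(10 - 3674) = ((4*(-7))*(-8) + 2681)*(-3664) = (-28*(-8) + 2681)*(-3664) = (224 + 2681)*(-3664) = 2905*(-3664) = -10643920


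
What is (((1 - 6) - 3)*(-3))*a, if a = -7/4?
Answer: -42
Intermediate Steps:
a = -7/4 (a = -7*¼ = -7/4 ≈ -1.7500)
(((1 - 6) - 3)*(-3))*a = (((1 - 6) - 3)*(-3))*(-7/4) = ((-5 - 3)*(-3))*(-7/4) = -8*(-3)*(-7/4) = 24*(-7/4) = -42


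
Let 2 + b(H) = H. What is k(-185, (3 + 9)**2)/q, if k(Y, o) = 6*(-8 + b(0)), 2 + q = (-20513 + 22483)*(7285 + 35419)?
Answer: -30/42063439 ≈ -7.1321e-7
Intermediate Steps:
b(H) = -2 + H
q = 84126878 (q = -2 + (-20513 + 22483)*(7285 + 35419) = -2 + 1970*42704 = -2 + 84126880 = 84126878)
k(Y, o) = -60 (k(Y, o) = 6*(-8 + (-2 + 0)) = 6*(-8 - 2) = 6*(-10) = -60)
k(-185, (3 + 9)**2)/q = -60/84126878 = -60*1/84126878 = -30/42063439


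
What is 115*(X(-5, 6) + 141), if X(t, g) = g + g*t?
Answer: 13455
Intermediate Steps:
115*(X(-5, 6) + 141) = 115*(6*(1 - 5) + 141) = 115*(6*(-4) + 141) = 115*(-24 + 141) = 115*117 = 13455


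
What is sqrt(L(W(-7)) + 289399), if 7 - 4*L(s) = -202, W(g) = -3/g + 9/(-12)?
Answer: 3*sqrt(128645)/2 ≈ 538.01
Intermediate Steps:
W(g) = -3/4 - 3/g (W(g) = -3/g + 9*(-1/12) = -3/g - 3/4 = -3/4 - 3/g)
L(s) = 209/4 (L(s) = 7/4 - 1/4*(-202) = 7/4 + 101/2 = 209/4)
sqrt(L(W(-7)) + 289399) = sqrt(209/4 + 289399) = sqrt(1157805/4) = 3*sqrt(128645)/2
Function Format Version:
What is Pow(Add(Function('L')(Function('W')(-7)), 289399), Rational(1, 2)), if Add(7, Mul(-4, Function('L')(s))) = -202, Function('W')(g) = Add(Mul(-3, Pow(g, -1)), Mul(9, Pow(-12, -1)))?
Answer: Mul(Rational(3, 2), Pow(128645, Rational(1, 2))) ≈ 538.01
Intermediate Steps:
Function('W')(g) = Add(Rational(-3, 4), Mul(-3, Pow(g, -1))) (Function('W')(g) = Add(Mul(-3, Pow(g, -1)), Mul(9, Rational(-1, 12))) = Add(Mul(-3, Pow(g, -1)), Rational(-3, 4)) = Add(Rational(-3, 4), Mul(-3, Pow(g, -1))))
Function('L')(s) = Rational(209, 4) (Function('L')(s) = Add(Rational(7, 4), Mul(Rational(-1, 4), -202)) = Add(Rational(7, 4), Rational(101, 2)) = Rational(209, 4))
Pow(Add(Function('L')(Function('W')(-7)), 289399), Rational(1, 2)) = Pow(Add(Rational(209, 4), 289399), Rational(1, 2)) = Pow(Rational(1157805, 4), Rational(1, 2)) = Mul(Rational(3, 2), Pow(128645, Rational(1, 2)))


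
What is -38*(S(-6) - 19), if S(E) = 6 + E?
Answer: 722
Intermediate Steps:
-38*(S(-6) - 19) = -38*((6 - 6) - 19) = -38*(0 - 19) = -38*(-19) = 722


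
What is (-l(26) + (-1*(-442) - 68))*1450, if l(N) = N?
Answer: 504600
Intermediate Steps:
(-l(26) + (-1*(-442) - 68))*1450 = (-1*26 + (-1*(-442) - 68))*1450 = (-26 + (442 - 68))*1450 = (-26 + 374)*1450 = 348*1450 = 504600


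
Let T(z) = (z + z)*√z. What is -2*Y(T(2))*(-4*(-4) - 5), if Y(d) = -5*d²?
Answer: 3520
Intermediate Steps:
T(z) = 2*z^(3/2) (T(z) = (2*z)*√z = 2*z^(3/2))
-2*Y(T(2))*(-4*(-4) - 5) = -2*(-5*(2*2^(3/2))²)*(-4*(-4) - 5) = -2*(-5*(2*(2*√2))²)*(16 - 5) = -2*(-5*(4*√2)²)*11 = -2*(-5*32)*11 = -(-320)*11 = -2*(-1760) = 3520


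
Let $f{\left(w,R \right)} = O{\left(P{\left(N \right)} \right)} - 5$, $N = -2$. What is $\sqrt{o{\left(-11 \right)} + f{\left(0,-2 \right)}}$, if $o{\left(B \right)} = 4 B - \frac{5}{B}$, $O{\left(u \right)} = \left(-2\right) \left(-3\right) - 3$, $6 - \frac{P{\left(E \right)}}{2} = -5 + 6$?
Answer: $\frac{i \sqrt{5511}}{11} \approx 6.7487 i$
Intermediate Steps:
$P{\left(E \right)} = 10$ ($P{\left(E \right)} = 12 - 2 \left(-5 + 6\right) = 12 - 2 = 10$)
$O{\left(u \right)} = 3$ ($O{\left(u \right)} = 6 - 3 = 3$)
$f{\left(w,R \right)} = -2$ ($f{\left(w,R \right)} = 3 - 5 = -2$)
$o{\left(B \right)} = - \frac{5}{B} + 4 B$
$\sqrt{o{\left(-11 \right)} + f{\left(0,-2 \right)}} = \sqrt{\left(- \frac{5}{-11} + 4 \left(-11\right)\right) - 2} = \sqrt{\left(\left(-5\right) \left(- \frac{1}{11}\right) - 44\right) - 2} = \sqrt{\left(\frac{5}{11} - 44\right) - 2} = \sqrt{- \frac{479}{11} - 2} = \sqrt{- \frac{501}{11}} = \frac{i \sqrt{5511}}{11}$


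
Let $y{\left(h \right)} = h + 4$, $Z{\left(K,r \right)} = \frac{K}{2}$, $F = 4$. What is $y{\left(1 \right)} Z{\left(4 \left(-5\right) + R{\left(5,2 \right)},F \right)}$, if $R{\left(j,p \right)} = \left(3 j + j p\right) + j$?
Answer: $25$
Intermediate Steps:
$R{\left(j,p \right)} = 4 j + j p$
$Z{\left(K,r \right)} = \frac{K}{2}$ ($Z{\left(K,r \right)} = K \frac{1}{2} = \frac{K}{2}$)
$y{\left(h \right)} = 4 + h$
$y{\left(1 \right)} Z{\left(4 \left(-5\right) + R{\left(5,2 \right)},F \right)} = \left(4 + 1\right) \frac{4 \left(-5\right) + 5 \left(4 + 2\right)}{2} = 5 \frac{-20 + 5 \cdot 6}{2} = 5 \frac{-20 + 30}{2} = 5 \cdot \frac{1}{2} \cdot 10 = 5 \cdot 5 = 25$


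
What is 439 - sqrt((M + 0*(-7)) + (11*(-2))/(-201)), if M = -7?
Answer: 439 - I*sqrt(278385)/201 ≈ 439.0 - 2.625*I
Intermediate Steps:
439 - sqrt((M + 0*(-7)) + (11*(-2))/(-201)) = 439 - sqrt((-7 + 0*(-7)) + (11*(-2))/(-201)) = 439 - sqrt((-7 + 0) - 22*(-1/201)) = 439 - sqrt(-7 + 22/201) = 439 - sqrt(-1385/201) = 439 - I*sqrt(278385)/201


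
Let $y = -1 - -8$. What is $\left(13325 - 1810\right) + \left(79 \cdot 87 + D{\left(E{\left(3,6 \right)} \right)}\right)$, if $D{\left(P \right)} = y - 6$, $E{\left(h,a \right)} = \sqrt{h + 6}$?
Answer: $18389$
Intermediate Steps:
$E{\left(h,a \right)} = \sqrt{6 + h}$
$y = 7$ ($y = -1 + 8 = 7$)
$D{\left(P \right)} = 1$ ($D{\left(P \right)} = 7 - 6 = 1$)
$\left(13325 - 1810\right) + \left(79 \cdot 87 + D{\left(E{\left(3,6 \right)} \right)}\right) = \left(13325 - 1810\right) + \left(79 \cdot 87 + 1\right) = 11515 + \left(6873 + 1\right) = 11515 + 6874 = 18389$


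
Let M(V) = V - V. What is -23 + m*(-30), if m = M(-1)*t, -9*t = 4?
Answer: -23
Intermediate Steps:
t = -4/9 (t = -1/9*4 = -4/9 ≈ -0.44444)
M(V) = 0
m = 0 (m = 0*(-4/9) = 0)
-23 + m*(-30) = -23 + 0*(-30) = -23 + 0 = -23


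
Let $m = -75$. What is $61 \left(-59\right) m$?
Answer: $269925$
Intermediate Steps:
$61 \left(-59\right) m = 61 \left(-59\right) \left(-75\right) = \left(-3599\right) \left(-75\right) = 269925$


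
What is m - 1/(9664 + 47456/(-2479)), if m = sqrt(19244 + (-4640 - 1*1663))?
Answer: -2479/23909600 + sqrt(12941) ≈ 113.76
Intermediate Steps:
m = sqrt(12941) (m = sqrt(19244 + (-4640 - 1663)) = sqrt(19244 - 6303) = sqrt(12941) ≈ 113.76)
m - 1/(9664 + 47456/(-2479)) = sqrt(12941) - 1/(9664 + 47456/(-2479)) = sqrt(12941) - 1/(9664 + 47456*(-1/2479)) = sqrt(12941) - 1/(9664 - 47456/2479) = sqrt(12941) - 1/23909600/2479 = sqrt(12941) - 1*2479/23909600 = sqrt(12941) - 2479/23909600 = -2479/23909600 + sqrt(12941)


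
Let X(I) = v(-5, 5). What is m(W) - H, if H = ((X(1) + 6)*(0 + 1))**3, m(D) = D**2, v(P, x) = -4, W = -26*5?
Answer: 16892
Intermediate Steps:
W = -130
X(I) = -4
H = 8 (H = ((-4 + 6)*(0 + 1))**3 = (2*1)**3 = 2**3 = 8)
m(W) - H = (-130)**2 - 1*8 = 16900 - 8 = 16892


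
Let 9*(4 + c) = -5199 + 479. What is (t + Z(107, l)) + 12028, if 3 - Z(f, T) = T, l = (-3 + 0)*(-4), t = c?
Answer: 103415/9 ≈ 11491.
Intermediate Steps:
c = -4756/9 (c = -4 + (-5199 + 479)/9 = -4 + (⅑)*(-4720) = -4 - 4720/9 = -4756/9 ≈ -528.44)
t = -4756/9 ≈ -528.44
l = 12 (l = -3*(-4) = 12)
Z(f, T) = 3 - T
(t + Z(107, l)) + 12028 = (-4756/9 + (3 - 1*12)) + 12028 = (-4756/9 + (3 - 12)) + 12028 = (-4756/9 - 9) + 12028 = -4837/9 + 12028 = 103415/9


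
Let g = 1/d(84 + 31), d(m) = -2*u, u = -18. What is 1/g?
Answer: 36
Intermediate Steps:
d(m) = 36 (d(m) = -2*(-18) = 36)
g = 1/36 ≈ 0.027778
1/g = 1/(1/36) = 36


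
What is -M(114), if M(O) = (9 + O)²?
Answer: -15129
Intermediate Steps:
-M(114) = -(9 + 114)² = -1*123² = -1*15129 = -15129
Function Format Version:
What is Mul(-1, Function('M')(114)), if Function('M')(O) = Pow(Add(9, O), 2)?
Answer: -15129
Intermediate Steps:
Mul(-1, Function('M')(114)) = Mul(-1, Pow(Add(9, 114), 2)) = Mul(-1, Pow(123, 2)) = Mul(-1, 15129) = -15129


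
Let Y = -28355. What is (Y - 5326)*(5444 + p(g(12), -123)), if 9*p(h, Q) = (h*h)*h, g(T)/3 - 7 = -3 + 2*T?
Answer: -2401455300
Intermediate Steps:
g(T) = 12 + 6*T (g(T) = 21 + 3*(-3 + 2*T) = 21 + (-9 + 6*T) = 12 + 6*T)
p(h, Q) = h³/9 (p(h, Q) = ((h*h)*h)/9 = (h²*h)/9 = h³/9)
(Y - 5326)*(5444 + p(g(12), -123)) = (-28355 - 5326)*(5444 + (12 + 6*12)³/9) = -33681*(5444 + (12 + 72)³/9) = -33681*(5444 + (⅑)*84³) = -33681*(5444 + (⅑)*592704) = -33681*(5444 + 65856) = -33681*71300 = -2401455300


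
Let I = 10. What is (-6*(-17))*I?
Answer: 1020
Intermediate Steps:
(-6*(-17))*I = -6*(-17)*10 = 102*10 = 1020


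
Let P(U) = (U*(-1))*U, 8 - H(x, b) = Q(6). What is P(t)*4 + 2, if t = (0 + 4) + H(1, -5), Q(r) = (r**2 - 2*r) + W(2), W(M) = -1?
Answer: -482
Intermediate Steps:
Q(r) = -1 + r**2 - 2*r (Q(r) = (r**2 - 2*r) - 1 = -1 + r**2 - 2*r)
H(x, b) = -15 (H(x, b) = 8 - (-1 + 6**2 - 2*6) = 8 - (-1 + 36 - 12) = 8 - 1*23 = 8 - 23 = -15)
t = -11 (t = (0 + 4) - 15 = 4 - 15 = -11)
P(U) = -U**2 (P(U) = (-U)*U = -U**2)
P(t)*4 + 2 = -1*(-11)**2*4 + 2 = -1*121*4 + 2 = -121*4 + 2 = -484 + 2 = -482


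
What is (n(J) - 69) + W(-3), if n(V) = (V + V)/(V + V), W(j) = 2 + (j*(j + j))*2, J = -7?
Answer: -30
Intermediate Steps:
W(j) = 2 + 4*j**2 (W(j) = 2 + (j*(2*j))*2 = 2 + (2*j**2)*2 = 2 + 4*j**2)
n(V) = 1 (n(V) = (2*V)/((2*V)) = (2*V)*(1/(2*V)) = 1)
(n(J) - 69) + W(-3) = (1 - 69) + (2 + 4*(-3)**2) = -68 + (2 + 4*9) = -68 + (2 + 36) = -68 + 38 = -30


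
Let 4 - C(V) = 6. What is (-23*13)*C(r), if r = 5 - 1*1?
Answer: 598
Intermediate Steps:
r = 4 (r = 5 - 1 = 4)
C(V) = -2 (C(V) = 4 - 1*6 = 4 - 6 = -2)
(-23*13)*C(r) = -23*13*(-2) = -299*(-2) = 598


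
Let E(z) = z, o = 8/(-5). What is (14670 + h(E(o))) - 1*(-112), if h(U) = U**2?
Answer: 369614/25 ≈ 14785.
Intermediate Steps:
o = -8/5 (o = 8*(-1/5) = -8/5 ≈ -1.6000)
(14670 + h(E(o))) - 1*(-112) = (14670 + (-8/5)**2) - 1*(-112) = (14670 + 64/25) + 112 = 366814/25 + 112 = 369614/25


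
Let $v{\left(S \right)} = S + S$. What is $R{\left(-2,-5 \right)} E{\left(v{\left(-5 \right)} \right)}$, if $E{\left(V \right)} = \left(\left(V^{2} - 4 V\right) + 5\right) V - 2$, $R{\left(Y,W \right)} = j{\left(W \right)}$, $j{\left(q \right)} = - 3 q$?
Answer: $-21780$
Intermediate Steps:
$v{\left(S \right)} = 2 S$
$R{\left(Y,W \right)} = - 3 W$
$E{\left(V \right)} = -2 + V \left(5 + V^{2} - 4 V\right)$ ($E{\left(V \right)} = \left(5 + V^{2} - 4 V\right) V - 2 = V \left(5 + V^{2} - 4 V\right) - 2 = -2 + V \left(5 + V^{2} - 4 V\right)$)
$R{\left(-2,-5 \right)} E{\left(v{\left(-5 \right)} \right)} = \left(-3\right) \left(-5\right) \left(-2 + \left(2 \left(-5\right)\right)^{3} - 4 \left(2 \left(-5\right)\right)^{2} + 5 \cdot 2 \left(-5\right)\right) = 15 \left(-2 + \left(-10\right)^{3} - 4 \left(-10\right)^{2} + 5 \left(-10\right)\right) = 15 \left(-2 - 1000 - 400 - 50\right) = 15 \left(-1452\right) = -21780$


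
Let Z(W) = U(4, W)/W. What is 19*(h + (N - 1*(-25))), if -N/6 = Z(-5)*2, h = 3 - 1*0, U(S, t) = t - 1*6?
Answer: 152/5 ≈ 30.400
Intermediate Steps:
U(S, t) = -6 + t (U(S, t) = t - 6 = -6 + t)
Z(W) = (-6 + W)/W
h = 3 (h = 3 + 0 = 3)
N = -132/5 (N = -6*(-6 - 5)/(-5)*2 = -6*(-⅕*(-11))*2 = -66*2/5 = -6*22/5 = -132/5 ≈ -26.400)
19*(h + (N - 1*(-25))) = 19*(3 + (-132/5 - 1*(-25))) = 19*(3 + (-132/5 + 25)) = 19*(3 - 7/5) = 19*(8/5) = 152/5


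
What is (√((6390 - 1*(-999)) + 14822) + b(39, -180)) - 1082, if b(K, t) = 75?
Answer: -1007 + √22211 ≈ -857.97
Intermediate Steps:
(√((6390 - 1*(-999)) + 14822) + b(39, -180)) - 1082 = (√((6390 - 1*(-999)) + 14822) + 75) - 1082 = (√((6390 + 999) + 14822) + 75) - 1082 = (√(7389 + 14822) + 75) - 1082 = (√22211 + 75) - 1082 = (75 + √22211) - 1082 = -1007 + √22211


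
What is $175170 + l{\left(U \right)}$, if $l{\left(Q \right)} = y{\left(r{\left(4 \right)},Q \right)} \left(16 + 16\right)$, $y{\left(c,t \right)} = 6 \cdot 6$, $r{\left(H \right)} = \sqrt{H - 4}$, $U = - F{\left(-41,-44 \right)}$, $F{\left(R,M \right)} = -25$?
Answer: $176322$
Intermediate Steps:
$U = 25$ ($U = \left(-1\right) \left(-25\right) = 25$)
$r{\left(H \right)} = \sqrt{-4 + H}$
$y{\left(c,t \right)} = 36$
$l{\left(Q \right)} = 1152$ ($l{\left(Q \right)} = 36 \left(16 + 16\right) = 36 \cdot 32 = 1152$)
$175170 + l{\left(U \right)} = 175170 + 1152 = 176322$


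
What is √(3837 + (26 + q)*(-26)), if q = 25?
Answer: 9*√31 ≈ 50.110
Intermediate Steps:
√(3837 + (26 + q)*(-26)) = √(3837 + (26 + 25)*(-26)) = √(3837 + 51*(-26)) = √(3837 - 1326) = √2511 = 9*√31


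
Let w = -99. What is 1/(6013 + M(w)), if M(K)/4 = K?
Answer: 1/5617 ≈ 0.00017803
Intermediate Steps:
M(K) = 4*K
1/(6013 + M(w)) = 1/(6013 + 4*(-99)) = 1/(6013 - 396) = 1/5617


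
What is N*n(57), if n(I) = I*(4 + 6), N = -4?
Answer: -2280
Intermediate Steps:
n(I) = 10*I (n(I) = I*10 = 10*I)
N*n(57) = -40*57 = -4*570 = -2280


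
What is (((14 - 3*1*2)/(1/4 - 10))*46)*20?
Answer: -29440/39 ≈ -754.87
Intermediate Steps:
(((14 - 3*1*2)/(1/4 - 10))*46)*20 = (((14 - 3*2)/(¼ - 10))*46)*20 = (((14 - 6)/(-39/4))*46)*20 = ((8*(-4/39))*46)*20 = -32/39*46*20 = -1472/39*20 = -29440/39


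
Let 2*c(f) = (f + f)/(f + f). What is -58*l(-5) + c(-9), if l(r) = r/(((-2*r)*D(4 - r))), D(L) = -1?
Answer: -57/2 ≈ -28.500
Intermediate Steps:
c(f) = ½ (c(f) = ((f + f)/(f + f))/2 = ((2*f)/((2*f)))/2 = ((2*f)*(1/(2*f)))/2 = (½)*1 = ½)
l(r) = ½ (l(r) = r/((-2*r*(-1))) = r/((2*r)) = r*(1/(2*r)) = ½)
-58*l(-5) + c(-9) = -58*½ + ½ = -29 + ½ = -57/2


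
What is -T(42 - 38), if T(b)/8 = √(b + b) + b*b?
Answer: -128 - 16*√2 ≈ -150.63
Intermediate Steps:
T(b) = 8*b² + 8*√2*√b (T(b) = 8*(√(b + b) + b*b) = 8*(√(2*b) + b²) = 8*(√2*√b + b²) = 8*(b² + √2*√b) = 8*b² + 8*√2*√b)
-T(42 - 38) = -(8*(42 - 38)² + 8*√2*√(42 - 38)) = -(8*4² + 8*√2*√4) = -(8*16 + 8*√2*2) = -(128 + 16*√2) = -128 - 16*√2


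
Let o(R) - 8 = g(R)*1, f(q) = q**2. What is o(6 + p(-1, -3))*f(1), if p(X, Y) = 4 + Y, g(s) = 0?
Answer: 8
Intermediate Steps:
o(R) = 8 (o(R) = 8 + 0*1 = 8 + 0 = 8)
o(6 + p(-1, -3))*f(1) = 8*1**2 = 8*1 = 8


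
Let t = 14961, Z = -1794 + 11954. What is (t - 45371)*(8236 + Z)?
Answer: -559422360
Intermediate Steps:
Z = 10160
(t - 45371)*(8236 + Z) = (14961 - 45371)*(8236 + 10160) = -30410*18396 = -559422360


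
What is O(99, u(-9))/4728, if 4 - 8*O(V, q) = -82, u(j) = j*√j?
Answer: 43/18912 ≈ 0.0022737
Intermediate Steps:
u(j) = j^(3/2)
O(V, q) = 43/4 (O(V, q) = ½ - ⅛*(-82) = ½ + 41/4 = 43/4)
O(99, u(-9))/4728 = (43/4)/4728 = (43/4)*(1/4728) = 43/18912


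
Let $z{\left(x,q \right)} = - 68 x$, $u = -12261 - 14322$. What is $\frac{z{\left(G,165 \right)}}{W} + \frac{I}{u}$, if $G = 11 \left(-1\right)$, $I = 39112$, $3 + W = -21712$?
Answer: $- \frac{869201164}{577249845} \approx -1.5058$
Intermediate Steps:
$W = -21715$ ($W = -3 - 21712 = -21715$)
$u = -26583$ ($u = -12261 - 14322 = -26583$)
$G = -11$
$\frac{z{\left(G,165 \right)}}{W} + \frac{I}{u} = \frac{\left(-68\right) \left(-11\right)}{-21715} + \frac{39112}{-26583} = 748 \left(- \frac{1}{21715}\right) + 39112 \left(- \frac{1}{26583}\right) = - \frac{748}{21715} - \frac{39112}{26583} = - \frac{869201164}{577249845}$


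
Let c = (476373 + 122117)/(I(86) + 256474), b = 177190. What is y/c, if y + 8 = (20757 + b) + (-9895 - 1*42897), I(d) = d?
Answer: 3723891432/59849 ≈ 62221.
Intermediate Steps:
c = 59849/25656 (c = (476373 + 122117)/(86 + 256474) = 598490/256560 = 598490*(1/256560) = 59849/25656 ≈ 2.3327)
y = 145147 (y = -8 + ((20757 + 177190) + (-9895 - 1*42897)) = -8 + (197947 + (-9895 - 42897)) = -8 + (197947 - 52792) = -8 + 145155 = 145147)
y/c = 145147/(59849/25656) = 145147*(25656/59849) = 3723891432/59849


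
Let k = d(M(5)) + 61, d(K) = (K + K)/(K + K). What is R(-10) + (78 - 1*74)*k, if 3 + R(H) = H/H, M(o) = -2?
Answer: 246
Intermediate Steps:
d(K) = 1 (d(K) = (2*K)/((2*K)) = (2*K)*(1/(2*K)) = 1)
R(H) = -2 (R(H) = -3 + H/H = -3 + 1 = -2)
k = 62 (k = 1 + 61 = 62)
R(-10) + (78 - 1*74)*k = -2 + (78 - 1*74)*62 = -2 + (78 - 74)*62 = -2 + 4*62 = -2 + 248 = 246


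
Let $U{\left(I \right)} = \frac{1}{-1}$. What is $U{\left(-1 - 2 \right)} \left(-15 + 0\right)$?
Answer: $15$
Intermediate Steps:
$U{\left(I \right)} = -1$
$U{\left(-1 - 2 \right)} \left(-15 + 0\right) = - (-15 + 0) = \left(-1\right) \left(-15\right) = 15$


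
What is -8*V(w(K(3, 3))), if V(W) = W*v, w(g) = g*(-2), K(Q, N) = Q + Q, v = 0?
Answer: 0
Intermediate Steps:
K(Q, N) = 2*Q
w(g) = -2*g
V(W) = 0 (V(W) = W*0 = 0)
-8*V(w(K(3, 3))) = -8*0 = 0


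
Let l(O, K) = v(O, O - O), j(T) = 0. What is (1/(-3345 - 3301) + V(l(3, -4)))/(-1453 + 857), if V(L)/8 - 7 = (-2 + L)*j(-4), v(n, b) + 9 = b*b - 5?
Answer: -372175/3961016 ≈ -0.093959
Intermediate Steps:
v(n, b) = -14 + b**2 (v(n, b) = -9 + (b*b - 5) = -9 + (b**2 - 5) = -9 + (-5 + b**2) = -14 + b**2)
l(O, K) = -14 (l(O, K) = -14 + (O - O)**2 = -14 + 0**2 = -14 + 0 = -14)
V(L) = 56 (V(L) = 56 + 8*((-2 + L)*0) = 56 + 8*0 = 56 + 0 = 56)
(1/(-3345 - 3301) + V(l(3, -4)))/(-1453 + 857) = (1/(-3345 - 3301) + 56)/(-1453 + 857) = (1/(-6646) + 56)/(-596) = (-1/6646 + 56)*(-1/596) = (372175/6646)*(-1/596) = -372175/3961016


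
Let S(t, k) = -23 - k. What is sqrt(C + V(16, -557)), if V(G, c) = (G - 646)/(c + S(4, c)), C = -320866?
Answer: 2*I*sqrt(42430906)/23 ≈ 566.43*I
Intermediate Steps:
V(G, c) = 646/23 - G/23 (V(G, c) = (G - 646)/(c + (-23 - c)) = (-646 + G)/(-23) = (-646 + G)*(-1/23) = 646/23 - G/23)
sqrt(C + V(16, -557)) = sqrt(-320866 + (646/23 - 1/23*16)) = sqrt(-320866 + (646/23 - 16/23)) = sqrt(-320866 + 630/23) = sqrt(-7379288/23) = 2*I*sqrt(42430906)/23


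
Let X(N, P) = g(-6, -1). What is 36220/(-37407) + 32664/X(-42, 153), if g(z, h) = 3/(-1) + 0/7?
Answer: -407323636/37407 ≈ -10889.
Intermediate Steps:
g(z, h) = -3 (g(z, h) = 3*(-1) + 0*(⅐) = -3 + 0 = -3)
X(N, P) = -3
36220/(-37407) + 32664/X(-42, 153) = 36220/(-37407) + 32664/(-3) = 36220*(-1/37407) + 32664*(-⅓) = -36220/37407 - 10888 = -407323636/37407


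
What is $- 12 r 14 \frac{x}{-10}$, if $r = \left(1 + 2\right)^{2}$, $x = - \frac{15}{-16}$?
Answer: $\frac{567}{4} \approx 141.75$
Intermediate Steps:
$x = \frac{15}{16}$ ($x = \left(-15\right) \left(- \frac{1}{16}\right) = \frac{15}{16} \approx 0.9375$)
$r = 9$ ($r = 3^{2} = 9$)
$- 12 r 14 \frac{x}{-10} = \left(-12\right) 9 \cdot 14 \frac{15}{16 \left(-10\right)} = \left(-108\right) 14 \cdot \frac{15}{16} \left(- \frac{1}{10}\right) = \left(-1512\right) \left(- \frac{3}{32}\right) = \frac{567}{4}$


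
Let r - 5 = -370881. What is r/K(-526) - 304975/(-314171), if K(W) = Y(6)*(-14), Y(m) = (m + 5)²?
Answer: 483616163/2199197 ≈ 219.91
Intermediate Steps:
r = -370876 (r = 5 - 370881 = -370876)
Y(m) = (5 + m)²
K(W) = -1694 (K(W) = (5 + 6)²*(-14) = 11²*(-14) = 121*(-14) = -1694)
r/K(-526) - 304975/(-314171) = -370876/(-1694) - 304975/(-314171) = -370876*(-1/1694) - 304975*(-1/314171) = 16858/77 + 27725/28561 = 483616163/2199197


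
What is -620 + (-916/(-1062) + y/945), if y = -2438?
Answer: -34663852/55755 ≈ -621.72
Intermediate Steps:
-620 + (-916/(-1062) + y/945) = -620 + (-916/(-1062) - 2438/945) = -620 + (-916*(-1/1062) - 2438*1/945) = -620 + (458/531 - 2438/945) = -620 - 95752/55755 = -34663852/55755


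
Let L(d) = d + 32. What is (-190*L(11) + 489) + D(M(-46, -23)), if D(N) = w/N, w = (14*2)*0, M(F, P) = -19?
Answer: -7681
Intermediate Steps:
L(d) = 32 + d
w = 0 (w = 28*0 = 0)
D(N) = 0 (D(N) = 0/N = 0)
(-190*L(11) + 489) + D(M(-46, -23)) = (-190*(32 + 11) + 489) + 0 = (-190*43 + 489) + 0 = (-8170 + 489) + 0 = -7681 + 0 = -7681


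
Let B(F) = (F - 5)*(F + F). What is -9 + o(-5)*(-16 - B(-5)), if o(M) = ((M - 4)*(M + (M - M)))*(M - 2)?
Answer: 36531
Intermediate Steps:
o(M) = M*(-4 + M)*(-2 + M) (o(M) = ((-4 + M)*(M + 0))*(-2 + M) = ((-4 + M)*M)*(-2 + M) = (M*(-4 + M))*(-2 + M) = M*(-4 + M)*(-2 + M))
B(F) = 2*F*(-5 + F) (B(F) = (-5 + F)*(2*F) = 2*F*(-5 + F))
-9 + o(-5)*(-16 - B(-5)) = -9 + (-5*(8 + (-5)**2 - 6*(-5)))*(-16 - 2*(-5)*(-5 - 5)) = -9 + (-5*(8 + 25 + 30))*(-16 - 2*(-5)*(-10)) = -9 + (-5*63)*(-16 - 1*100) = -9 - 315*(-16 - 100) = -9 - 315*(-116) = -9 + 36540 = 36531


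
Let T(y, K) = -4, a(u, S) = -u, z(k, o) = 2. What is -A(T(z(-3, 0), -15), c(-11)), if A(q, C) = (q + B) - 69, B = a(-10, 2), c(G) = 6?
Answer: 63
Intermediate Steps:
B = 10 (B = -1*(-10) = 10)
A(q, C) = -59 + q (A(q, C) = (q + 10) - 69 = (10 + q) - 69 = -59 + q)
-A(T(z(-3, 0), -15), c(-11)) = -(-59 - 4) = -1*(-63) = 63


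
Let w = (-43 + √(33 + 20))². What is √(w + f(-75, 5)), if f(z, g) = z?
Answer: √(1827 - 86*√53) ≈ 34.654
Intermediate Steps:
w = (-43 + √53)² ≈ 1275.9
√(w + f(-75, 5)) = √((43 - √53)² - 75) = √(-75 + (43 - √53)²)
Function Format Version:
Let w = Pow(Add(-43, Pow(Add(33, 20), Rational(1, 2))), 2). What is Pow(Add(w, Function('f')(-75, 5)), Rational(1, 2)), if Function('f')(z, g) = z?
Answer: Pow(Add(1827, Mul(-86, Pow(53, Rational(1, 2)))), Rational(1, 2)) ≈ 34.654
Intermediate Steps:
w = Pow(Add(-43, Pow(53, Rational(1, 2))), 2) ≈ 1275.9
Pow(Add(w, Function('f')(-75, 5)), Rational(1, 2)) = Pow(Add(Pow(Add(43, Mul(-1, Pow(53, Rational(1, 2)))), 2), -75), Rational(1, 2)) = Pow(Add(-75, Pow(Add(43, Mul(-1, Pow(53, Rational(1, 2)))), 2)), Rational(1, 2))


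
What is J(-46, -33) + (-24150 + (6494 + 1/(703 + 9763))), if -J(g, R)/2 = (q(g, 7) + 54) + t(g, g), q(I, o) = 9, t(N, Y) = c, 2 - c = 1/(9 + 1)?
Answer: -930730909/52330 ≈ -17786.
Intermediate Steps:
c = 19/10 (c = 2 - 1/(9 + 1) = 2 - 1/10 = 2 - 1*⅒ = 2 - ⅒ = 19/10 ≈ 1.9000)
t(N, Y) = 19/10
J(g, R) = -649/5 (J(g, R) = -2*((9 + 54) + 19/10) = -2*(63 + 19/10) = -2*649/10 = -649/5)
J(-46, -33) + (-24150 + (6494 + 1/(703 + 9763))) = -649/5 + (-24150 + (6494 + 1/(703 + 9763))) = -649/5 + (-24150 + (6494 + 1/10466)) = -649/5 + (-24150 + 67966205/10466) = -649/5 - 184787695/10466 = -930730909/52330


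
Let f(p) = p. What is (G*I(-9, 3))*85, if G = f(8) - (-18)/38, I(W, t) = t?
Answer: 41055/19 ≈ 2160.8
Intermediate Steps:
G = 161/19 (G = 8 - (-18)/38 = 8 - 1*(-9/19) = 8 + 9/19 = 161/19 ≈ 8.4737)
(G*I(-9, 3))*85 = ((161/19)*3)*85 = (483/19)*85 = 41055/19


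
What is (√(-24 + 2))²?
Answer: -22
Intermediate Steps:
(√(-24 + 2))² = (√(-22))² = (I*√22)² = -22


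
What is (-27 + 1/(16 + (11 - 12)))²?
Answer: 163216/225 ≈ 725.40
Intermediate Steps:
(-27 + 1/(16 + (11 - 12)))² = (-27 + 1/(16 - 1))² = (-27 + 1/15)² = (-404/15)² = 163216/225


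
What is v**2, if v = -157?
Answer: 24649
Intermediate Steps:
v**2 = (-157)**2 = 24649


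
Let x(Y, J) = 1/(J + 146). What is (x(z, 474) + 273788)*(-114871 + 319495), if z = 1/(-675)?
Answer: 8683657386516/155 ≈ 5.6024e+10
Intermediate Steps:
z = -1/675 ≈ -0.0014815
x(Y, J) = 1/(146 + J)
(x(z, 474) + 273788)*(-114871 + 319495) = (1/(146 + 474) + 273788)*(-114871 + 319495) = (1/620 + 273788)*204624 = (169748561/620)*204624 = 8683657386516/155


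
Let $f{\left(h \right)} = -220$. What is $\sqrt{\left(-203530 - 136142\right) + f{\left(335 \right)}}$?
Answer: $2 i \sqrt{84973} \approx 583.0 i$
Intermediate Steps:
$\sqrt{\left(-203530 - 136142\right) + f{\left(335 \right)}} = \sqrt{\left(-203530 - 136142\right) - 220} = \sqrt{-339672 - 220} = \sqrt{-339892} = 2 i \sqrt{84973}$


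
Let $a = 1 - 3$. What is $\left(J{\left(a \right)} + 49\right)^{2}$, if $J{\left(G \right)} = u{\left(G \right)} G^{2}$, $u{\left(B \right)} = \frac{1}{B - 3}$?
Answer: $\frac{58081}{25} \approx 2323.2$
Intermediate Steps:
$a = -2$
$u{\left(B \right)} = \frac{1}{-3 + B}$
$J{\left(G \right)} = \frac{G^{2}}{-3 + G}$
$\left(J{\left(a \right)} + 49\right)^{2} = \left(\frac{\left(-2\right)^{2}}{-3 - 2} + 49\right)^{2} = \left(\frac{4}{-5} + 49\right)^{2} = \left(4 \left(- \frac{1}{5}\right) + 49\right)^{2} = \left(- \frac{4}{5} + 49\right)^{2} = \left(\frac{241}{5}\right)^{2} = \frac{58081}{25}$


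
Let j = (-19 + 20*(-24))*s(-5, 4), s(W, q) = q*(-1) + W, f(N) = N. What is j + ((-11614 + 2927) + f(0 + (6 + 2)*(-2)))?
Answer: -4212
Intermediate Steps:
s(W, q) = W - q (s(W, q) = -q + W = W - q)
j = 4491 (j = (-19 + 20*(-24))*(-5 - 1*4) = (-19 - 480)*(-5 - 4) = -499*(-9) = 4491)
j + ((-11614 + 2927) + f(0 + (6 + 2)*(-2))) = 4491 + ((-11614 + 2927) + (0 + (6 + 2)*(-2))) = 4491 + (-8687 + (0 + 8*(-2))) = 4491 + (-8687 + (0 - 16)) = 4491 + (-8687 - 16) = 4491 - 8703 = -4212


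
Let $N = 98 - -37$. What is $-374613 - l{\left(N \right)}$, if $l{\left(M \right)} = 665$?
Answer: $-375278$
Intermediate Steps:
$N = 135$ ($N = 98 + 37 = 135$)
$-374613 - l{\left(N \right)} = -374613 - 665 = -375278$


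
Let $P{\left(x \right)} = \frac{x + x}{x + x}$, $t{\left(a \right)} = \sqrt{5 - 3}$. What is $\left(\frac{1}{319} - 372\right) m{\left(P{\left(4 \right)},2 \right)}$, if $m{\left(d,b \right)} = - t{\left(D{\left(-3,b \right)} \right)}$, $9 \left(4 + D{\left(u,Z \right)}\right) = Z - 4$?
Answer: $\frac{118667 \sqrt{2}}{319} \approx 526.08$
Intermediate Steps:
$D{\left(u,Z \right)} = - \frac{40}{9} + \frac{Z}{9}$ ($D{\left(u,Z \right)} = -4 + \frac{Z - 4}{9} = -4 + \frac{-4 + Z}{9} = -4 + \left(- \frac{4}{9} + \frac{Z}{9}\right) = - \frac{40}{9} + \frac{Z}{9}$)
$t{\left(a \right)} = \sqrt{2}$
$P{\left(x \right)} = 1$ ($P{\left(x \right)} = \frac{2 x}{2 x} = 2 x \frac{1}{2 x} = 1$)
$m{\left(d,b \right)} = - \sqrt{2}$
$\left(\frac{1}{319} - 372\right) m{\left(P{\left(4 \right)},2 \right)} = \left(\frac{1}{319} - 372\right) \left(- \sqrt{2}\right) = - \frac{118667 \left(- \sqrt{2}\right)}{319} = \frac{118667 \sqrt{2}}{319}$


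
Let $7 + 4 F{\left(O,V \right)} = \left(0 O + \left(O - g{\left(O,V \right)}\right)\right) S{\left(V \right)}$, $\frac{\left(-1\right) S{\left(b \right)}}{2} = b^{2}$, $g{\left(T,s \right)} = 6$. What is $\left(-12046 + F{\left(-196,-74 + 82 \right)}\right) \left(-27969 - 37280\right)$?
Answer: $\frac{1457336415}{4} \approx 3.6433 \cdot 10^{8}$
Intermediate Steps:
$S{\left(b \right)} = - 2 b^{2}$
$F{\left(O,V \right)} = - \frac{7}{4} - \frac{V^{2} \left(-6 + O\right)}{2}$ ($F{\left(O,V \right)} = - \frac{7}{4} + \frac{\left(0 O + \left(O - 6\right)\right) \left(- 2 V^{2}\right)}{4} = - \frac{7}{4} + \frac{\left(0 + \left(O - 6\right)\right) \left(- 2 V^{2}\right)}{4} = - \frac{7}{4} + \frac{\left(0 + \left(-6 + O\right)\right) \left(- 2 V^{2}\right)}{4} = - \frac{7}{4} + \frac{\left(-6 + O\right) \left(- 2 V^{2}\right)}{4} = - \frac{7}{4} + \frac{\left(-2\right) V^{2} \left(-6 + O\right)}{4} = - \frac{7}{4} - \frac{V^{2} \left(-6 + O\right)}{2}$)
$\left(-12046 + F{\left(-196,-74 + 82 \right)}\right) \left(-27969 - 37280\right) = \left(-12046 - \left(\frac{7}{4} - 101 \left(-74 + 82\right)^{2}\right)\right) \left(-27969 - 37280\right) = \left(-12046 - \left(\frac{7}{4} - 6464\right)\right) \left(-65249\right) = \left(-12046 - \left(- \frac{761}{4} - 6272\right)\right) \left(-65249\right) = \left(-12046 + \left(- \frac{7}{4} + 192 + 6272\right)\right) \left(-65249\right) = \left(-12046 + \frac{25849}{4}\right) \left(-65249\right) = \left(- \frac{22335}{4}\right) \left(-65249\right) = \frac{1457336415}{4}$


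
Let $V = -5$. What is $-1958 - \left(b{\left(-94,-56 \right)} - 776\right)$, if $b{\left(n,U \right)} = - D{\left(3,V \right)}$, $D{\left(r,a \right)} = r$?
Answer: $-1179$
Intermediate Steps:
$b{\left(n,U \right)} = -3$ ($b{\left(n,U \right)} = \left(-1\right) 3 = -3$)
$-1958 - \left(b{\left(-94,-56 \right)} - 776\right) = -1958 - \left(-3 - 776\right) = -1958 - -779 = -1958 + 779 = -1179$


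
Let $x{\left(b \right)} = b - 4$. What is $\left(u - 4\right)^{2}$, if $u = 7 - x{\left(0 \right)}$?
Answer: $49$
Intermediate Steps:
$x{\left(b \right)} = -4 + b$
$u = 11$ ($u = 7 - \left(-4 + 0\right) = 7 - -4 = 7 + 4 = 11$)
$\left(u - 4\right)^{2} = \left(11 - 4\right)^{2} = 7^{2} = 49$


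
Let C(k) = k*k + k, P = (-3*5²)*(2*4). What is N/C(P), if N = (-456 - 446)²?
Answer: 203401/89850 ≈ 2.2638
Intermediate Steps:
P = -600 (P = -3*25*8 = -75*8 = -600)
C(k) = k + k² (C(k) = k² + k = k + k²)
N = 813604 (N = (-902)² = 813604)
N/C(P) = 813604/((-600*(1 - 600))) = 813604/((-600*(-599))) = 813604/359400 = 813604*(1/359400) = 203401/89850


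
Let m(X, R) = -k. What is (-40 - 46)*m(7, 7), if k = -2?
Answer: -172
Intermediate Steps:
m(X, R) = 2 (m(X, R) = -1*(-2) = 2)
(-40 - 46)*m(7, 7) = (-40 - 46)*2 = -86*2 = -172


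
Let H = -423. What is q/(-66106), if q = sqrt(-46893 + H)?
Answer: -I*sqrt(11829)/33053 ≈ -0.0032905*I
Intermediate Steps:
q = 2*I*sqrt(11829) (q = sqrt(-46893 - 423) = sqrt(-47316) = 2*I*sqrt(11829) ≈ 217.52*I)
q/(-66106) = (2*I*sqrt(11829))/(-66106) = (2*I*sqrt(11829))*(-1/66106) = -I*sqrt(11829)/33053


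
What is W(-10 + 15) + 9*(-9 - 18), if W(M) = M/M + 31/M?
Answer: -1179/5 ≈ -235.80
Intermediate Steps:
W(M) = 1 + 31/M
W(-10 + 15) + 9*(-9 - 18) = (31 + (-10 + 15))/(-10 + 15) + 9*(-9 - 18) = (31 + 5)/5 + 9*(-27) = (⅕)*36 - 243 = 36/5 - 243 = -1179/5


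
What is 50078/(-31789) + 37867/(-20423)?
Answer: -2226497057/649226747 ≈ -3.4295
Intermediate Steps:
50078/(-31789) + 37867/(-20423) = 50078*(-1/31789) + 37867*(-1/20423) = -50078/31789 - 37867/20423 = -2226497057/649226747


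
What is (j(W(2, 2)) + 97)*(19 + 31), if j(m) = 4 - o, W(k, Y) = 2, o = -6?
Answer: 5350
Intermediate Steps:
j(m) = 10 (j(m) = 4 - 1*(-6) = 4 + 6 = 10)
(j(W(2, 2)) + 97)*(19 + 31) = (10 + 97)*(19 + 31) = 107*50 = 5350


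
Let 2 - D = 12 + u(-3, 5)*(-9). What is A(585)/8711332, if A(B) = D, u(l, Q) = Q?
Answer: 5/1244476 ≈ 4.0178e-6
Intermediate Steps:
D = 35 (D = 2 - (12 + 5*(-9)) = 2 - (12 - 45) = 2 - 1*(-33) = 2 + 33 = 35)
A(B) = 35
A(585)/8711332 = 35/8711332 = 35*(1/8711332) = 5/1244476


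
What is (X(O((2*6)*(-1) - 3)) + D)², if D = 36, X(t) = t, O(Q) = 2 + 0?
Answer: 1444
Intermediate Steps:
O(Q) = 2
(X(O((2*6)*(-1) - 3)) + D)² = (2 + 36)² = 38² = 1444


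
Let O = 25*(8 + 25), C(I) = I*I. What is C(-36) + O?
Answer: 2121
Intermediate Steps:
C(I) = I**2
O = 825 (O = 25*33 = 825)
C(-36) + O = (-36)**2 + 825 = 1296 + 825 = 2121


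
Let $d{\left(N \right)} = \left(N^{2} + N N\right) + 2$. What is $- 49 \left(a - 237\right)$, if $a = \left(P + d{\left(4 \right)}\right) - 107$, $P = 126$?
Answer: $9016$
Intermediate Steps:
$d{\left(N \right)} = 2 + 2 N^{2}$ ($d{\left(N \right)} = \left(N^{2} + N^{2}\right) + 2 = 2 N^{2} + 2 = 2 + 2 N^{2}$)
$a = 53$ ($a = \left(126 + \left(2 + 2 \cdot 4^{2}\right)\right) - 107 = \left(126 + \left(2 + 2 \cdot 16\right)\right) - 107 = \left(126 + \left(2 + 32\right)\right) - 107 = \left(126 + 34\right) - 107 = 160 - 107 = 53$)
$- 49 \left(a - 237\right) = - 49 \left(53 - 237\right) = \left(-49\right) \left(-184\right) = 9016$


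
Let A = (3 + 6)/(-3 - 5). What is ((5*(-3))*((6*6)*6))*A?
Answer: 3645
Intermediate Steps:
A = -9/8 (A = 9/(-8) = 9*(-⅛) = -9/8 ≈ -1.1250)
((5*(-3))*((6*6)*6))*A = ((5*(-3))*((6*6)*6))*(-9/8) = -540*6*(-9/8) = -15*216*(-9/8) = -3240*(-9/8) = 3645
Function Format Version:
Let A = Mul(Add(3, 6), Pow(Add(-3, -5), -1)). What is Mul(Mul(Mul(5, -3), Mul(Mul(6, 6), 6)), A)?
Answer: 3645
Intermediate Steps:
A = Rational(-9, 8) (A = Mul(9, Pow(-8, -1)) = Mul(9, Rational(-1, 8)) = Rational(-9, 8) ≈ -1.1250)
Mul(Mul(Mul(5, -3), Mul(Mul(6, 6), 6)), A) = Mul(Mul(Mul(5, -3), Mul(Mul(6, 6), 6)), Rational(-9, 8)) = Mul(Mul(-15, Mul(36, 6)), Rational(-9, 8)) = Mul(Mul(-15, 216), Rational(-9, 8)) = Mul(-3240, Rational(-9, 8)) = 3645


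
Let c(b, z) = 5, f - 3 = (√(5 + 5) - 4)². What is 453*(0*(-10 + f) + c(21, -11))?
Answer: 2265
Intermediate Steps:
f = 3 + (-4 + √10)² (f = 3 + (√(5 + 5) - 4)² = 3 + (√10 - 4)² = 3 + (-4 + √10)² ≈ 3.7018)
453*(0*(-10 + f) + c(21, -11)) = 453*(0*(-10 + (29 - 8*√10)) + 5) = 453*(0*(19 - 8*√10) + 5) = 453*(0 + 5) = 453*5 = 2265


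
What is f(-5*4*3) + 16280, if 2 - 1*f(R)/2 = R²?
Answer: 9084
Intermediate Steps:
f(R) = 4 - 2*R²
f(-5*4*3) + 16280 = (4 - 2*(-5*4*3)²) + 16280 = (4 - 2*(-20*3)²) + 16280 = (4 - 2*(-60)²) + 16280 = (4 - 2*3600) + 16280 = (4 - 7200) + 16280 = -7196 + 16280 = 9084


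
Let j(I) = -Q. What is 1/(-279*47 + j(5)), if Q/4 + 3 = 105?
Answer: -1/13521 ≈ -7.3959e-5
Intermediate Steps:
Q = 408 (Q = -12 + 4*105 = -12 + 420 = 408)
j(I) = -408 (j(I) = -1*408 = -408)
1/(-279*47 + j(5)) = 1/(-279*47 - 408) = 1/(-13113 - 408) = 1/(-13521) = -1/13521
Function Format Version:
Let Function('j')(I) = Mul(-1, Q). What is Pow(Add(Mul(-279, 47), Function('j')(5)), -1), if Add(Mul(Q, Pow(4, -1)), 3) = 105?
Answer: Rational(-1, 13521) ≈ -7.3959e-5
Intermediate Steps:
Q = 408 (Q = Add(-12, Mul(4, 105)) = Add(-12, 420) = 408)
Function('j')(I) = -408 (Function('j')(I) = Mul(-1, 408) = -408)
Pow(Add(Mul(-279, 47), Function('j')(5)), -1) = Pow(Add(Mul(-279, 47), -408), -1) = Pow(Add(-13113, -408), -1) = Pow(-13521, -1) = Rational(-1, 13521)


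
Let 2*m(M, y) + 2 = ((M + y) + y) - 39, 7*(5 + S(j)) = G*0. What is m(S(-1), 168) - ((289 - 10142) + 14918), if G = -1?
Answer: -4920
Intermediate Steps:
S(j) = -5 (S(j) = -5 + (-1*0)/7 = -5 + (1/7)*0 = -5 + 0 = -5)
m(M, y) = -41/2 + y + M/2 (m(M, y) = -1 + (((M + y) + y) - 39)/2 = -1 + ((M + 2*y) - 39)/2 = -1 + (-39 + M + 2*y)/2 = -1 + (-39/2 + y + M/2) = -41/2 + y + M/2)
m(S(-1), 168) - ((289 - 10142) + 14918) = (-41/2 + 168 + (1/2)*(-5)) - ((289 - 10142) + 14918) = (-41/2 + 168 - 5/2) - (-9853 + 14918) = 145 - 1*5065 = 145 - 5065 = -4920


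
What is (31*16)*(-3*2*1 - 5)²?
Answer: 60016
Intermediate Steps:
(31*16)*(-3*2*1 - 5)² = 496*(-6*1 - 5)² = 496*(-6 - 5)² = 496*(-11)² = 496*121 = 60016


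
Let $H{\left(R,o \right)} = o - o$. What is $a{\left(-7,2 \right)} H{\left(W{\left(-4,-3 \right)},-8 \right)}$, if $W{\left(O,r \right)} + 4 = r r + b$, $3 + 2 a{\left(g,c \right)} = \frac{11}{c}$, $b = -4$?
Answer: $0$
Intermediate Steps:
$a{\left(g,c \right)} = - \frac{3}{2} + \frac{11}{2 c}$ ($a{\left(g,c \right)} = - \frac{3}{2} + \frac{11 \frac{1}{c}}{2} = - \frac{3}{2} + \frac{11}{2 c}$)
$W{\left(O,r \right)} = -8 + r^{2}$ ($W{\left(O,r \right)} = -4 + \left(r r - 4\right) = -4 + \left(r^{2} - 4\right) = -4 + \left(-4 + r^{2}\right) = -8 + r^{2}$)
$H{\left(R,o \right)} = 0$
$a{\left(-7,2 \right)} H{\left(W{\left(-4,-3 \right)},-8 \right)} = \frac{11 - 6}{2 \cdot 2} \cdot 0 = \frac{1}{2} \cdot \frac{1}{2} \left(11 - 6\right) 0 = \frac{1}{2} \cdot \frac{1}{2} \cdot 5 \cdot 0 = \frac{5}{4} \cdot 0 = 0$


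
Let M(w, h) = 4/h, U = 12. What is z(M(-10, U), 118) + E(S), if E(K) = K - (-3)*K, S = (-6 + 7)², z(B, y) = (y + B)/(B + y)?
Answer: 5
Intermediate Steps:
z(B, y) = 1 (z(B, y) = (B + y)/(B + y) = 1)
S = 1 (S = 1² = 1)
E(K) = 4*K (E(K) = K + 3*K = 4*K)
z(M(-10, U), 118) + E(S) = 1 + 4*1 = 1 + 4 = 5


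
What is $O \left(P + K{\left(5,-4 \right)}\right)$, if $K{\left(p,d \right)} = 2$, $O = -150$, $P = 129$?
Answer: $-19650$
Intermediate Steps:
$O \left(P + K{\left(5,-4 \right)}\right) = - 150 \left(129 + 2\right) = \left(-150\right) 131 = -19650$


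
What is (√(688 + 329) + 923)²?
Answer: 852946 + 5538*√113 ≈ 9.1182e+5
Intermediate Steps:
(√(688 + 329) + 923)² = (√1017 + 923)² = (3*√113 + 923)² = (923 + 3*√113)²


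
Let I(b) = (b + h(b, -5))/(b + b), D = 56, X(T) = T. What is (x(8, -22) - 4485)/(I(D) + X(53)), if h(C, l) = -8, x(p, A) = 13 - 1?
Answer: -31311/374 ≈ -83.719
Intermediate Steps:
x(p, A) = 12
I(b) = (-8 + b)/(2*b) (I(b) = (b - 8)/(b + b) = (-8 + b)/((2*b)) = (-8 + b)*(1/(2*b)) = (-8 + b)/(2*b))
(x(8, -22) - 4485)/(I(D) + X(53)) = (12 - 4485)/((½)*(-8 + 56)/56 + 53) = -4473/((½)*(1/56)*48 + 53) = -4473/(3/7 + 53) = -4473/374/7 = -4473*7/374 = -31311/374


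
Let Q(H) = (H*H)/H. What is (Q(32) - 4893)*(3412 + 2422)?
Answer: -28359074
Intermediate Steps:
Q(H) = H (Q(H) = H²/H = H)
(Q(32) - 4893)*(3412 + 2422) = (32 - 4893)*(3412 + 2422) = -4861*5834 = -28359074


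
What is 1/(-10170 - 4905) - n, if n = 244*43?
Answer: -158166901/15075 ≈ -10492.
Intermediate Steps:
n = 10492
1/(-10170 - 4905) - n = 1/(-10170 - 4905) - 1*10492 = 1/(-15075) - 10492 = -1/15075 - 10492 = -158166901/15075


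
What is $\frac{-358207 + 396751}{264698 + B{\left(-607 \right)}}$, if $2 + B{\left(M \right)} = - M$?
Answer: $\frac{38544}{265303} \approx 0.14528$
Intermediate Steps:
$B{\left(M \right)} = -2 - M$
$\frac{-358207 + 396751}{264698 + B{\left(-607 \right)}} = \frac{-358207 + 396751}{264698 - -605} = \frac{38544}{264698 + \left(-2 + 607\right)} = \frac{38544}{264698 + 605} = \frac{38544}{265303}$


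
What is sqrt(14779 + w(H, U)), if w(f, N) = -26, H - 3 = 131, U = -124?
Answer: sqrt(14753) ≈ 121.46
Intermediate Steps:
H = 134 (H = 3 + 131 = 134)
sqrt(14779 + w(H, U)) = sqrt(14779 - 26) = sqrt(14753)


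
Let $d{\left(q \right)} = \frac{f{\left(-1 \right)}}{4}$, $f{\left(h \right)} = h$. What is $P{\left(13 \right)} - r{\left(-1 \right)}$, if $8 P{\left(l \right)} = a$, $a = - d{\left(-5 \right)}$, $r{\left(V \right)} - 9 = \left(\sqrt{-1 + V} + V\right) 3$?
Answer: $- \frac{191}{32} - 3 i \sqrt{2} \approx -5.9688 - 4.2426 i$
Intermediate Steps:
$r{\left(V \right)} = 9 + 3 V + 3 \sqrt{-1 + V}$ ($r{\left(V \right)} = 9 + \left(\sqrt{-1 + V} + V\right) 3 = 9 + \left(V + \sqrt{-1 + V}\right) 3 = 9 + \left(3 V + 3 \sqrt{-1 + V}\right) = 9 + 3 V + 3 \sqrt{-1 + V}$)
$d{\left(q \right)} = - \frac{1}{4}$
$a = \frac{1}{4}$ ($a = \left(-1\right) \left(- \frac{1}{4}\right) = \frac{1}{4} \approx 0.25$)
$P{\left(l \right)} = \frac{1}{32}$ ($P{\left(l \right)} = \frac{1}{8} \cdot \frac{1}{4} = \frac{1}{32}$)
$P{\left(13 \right)} - r{\left(-1 \right)} = \frac{1}{32} - \left(9 + 3 \left(-1\right) + 3 \sqrt{-1 - 1}\right) = \frac{1}{32} - \left(9 - 3 + 3 \sqrt{-2}\right) = \frac{1}{32} - \left(9 - 3 + 3 i \sqrt{2}\right) = \frac{1}{32} - \left(6 + 3 i \sqrt{2}\right) = - \frac{191}{32} - 3 i \sqrt{2}$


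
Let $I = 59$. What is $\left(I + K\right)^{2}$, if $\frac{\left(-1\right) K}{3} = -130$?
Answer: $201601$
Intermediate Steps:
$K = 390$ ($K = \left(-3\right) \left(-130\right) = 390$)
$\left(I + K\right)^{2} = \left(59 + 390\right)^{2} = 449^{2} = 201601$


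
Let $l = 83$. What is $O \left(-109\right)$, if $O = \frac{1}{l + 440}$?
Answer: $- \frac{109}{523} \approx -0.20841$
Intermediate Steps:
$O = \frac{1}{523}$ ($O = \frac{1}{83 + 440} = \frac{1}{523} \approx 0.001912$)
$O \left(-109\right) = \frac{1}{523} \left(-109\right) = - \frac{109}{523}$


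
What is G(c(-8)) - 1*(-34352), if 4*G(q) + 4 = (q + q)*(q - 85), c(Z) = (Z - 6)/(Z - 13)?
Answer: 308906/9 ≈ 34323.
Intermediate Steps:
c(Z) = (-6 + Z)/(-13 + Z)
G(q) = -1 + q*(-85 + q)/2 (G(q) = -1 + ((q + q)*(q - 85))/4 = -1 + ((2*q)*(-85 + q))/4 = -1 + (2*q*(-85 + q))/4 = -1 + q*(-85 + q)/2)
G(c(-8)) - 1*(-34352) = (-1 + ((-6 - 8)/(-13 - 8))²/2 - 85*(-6 - 8)/(2*(-13 - 8))) - 1*(-34352) = (-1 + (-14/(-21))²/2 - 85*(-14)/(2*(-21))) + 34352 = (-1 + (-1/21*(-14))²/2 - (-85)*(-14)/42) + 34352 = (-1 + (⅔)²/2 - 85/2*⅔) + 34352 = (-1 + (½)*(4/9) - 85/3) + 34352 = (-1 + 2/9 - 85/3) + 34352 = -262/9 + 34352 = 308906/9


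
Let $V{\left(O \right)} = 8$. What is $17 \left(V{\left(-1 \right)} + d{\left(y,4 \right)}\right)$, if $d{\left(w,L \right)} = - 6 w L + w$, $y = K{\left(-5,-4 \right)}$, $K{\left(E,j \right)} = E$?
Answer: $2091$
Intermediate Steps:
$y = -5$
$d{\left(w,L \right)} = w - 6 L w$ ($d{\left(w,L \right)} = - 6 L w + w = w - 6 L w$)
$17 \left(V{\left(-1 \right)} + d{\left(y,4 \right)}\right) = 17 \left(8 - 5 \left(1 - 24\right)\right) = 17 \left(8 - -115\right) = 17 \left(8 + 115\right) = 17 \cdot 123 = 2091$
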